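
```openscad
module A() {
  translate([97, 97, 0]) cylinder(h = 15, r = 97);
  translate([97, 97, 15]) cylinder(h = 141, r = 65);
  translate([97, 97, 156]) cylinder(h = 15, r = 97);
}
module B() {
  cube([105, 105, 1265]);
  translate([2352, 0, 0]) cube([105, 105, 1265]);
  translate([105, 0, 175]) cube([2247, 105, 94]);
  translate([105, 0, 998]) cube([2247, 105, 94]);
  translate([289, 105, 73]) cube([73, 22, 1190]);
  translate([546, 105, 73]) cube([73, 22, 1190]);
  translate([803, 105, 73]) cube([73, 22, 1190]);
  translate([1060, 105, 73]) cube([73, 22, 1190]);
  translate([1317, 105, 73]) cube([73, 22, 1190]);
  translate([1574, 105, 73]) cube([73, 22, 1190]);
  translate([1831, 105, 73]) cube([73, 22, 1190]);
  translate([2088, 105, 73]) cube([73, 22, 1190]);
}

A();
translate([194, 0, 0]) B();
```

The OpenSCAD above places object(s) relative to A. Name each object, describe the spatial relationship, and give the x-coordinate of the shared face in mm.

The spool's +x face and the fence section's −x face are both at x = 194 mm.

A is a spool. B is a fence section. The fence section is against the spool's +x side, with their −y faces flush. The x-coordinate of the shared face is 194 mm.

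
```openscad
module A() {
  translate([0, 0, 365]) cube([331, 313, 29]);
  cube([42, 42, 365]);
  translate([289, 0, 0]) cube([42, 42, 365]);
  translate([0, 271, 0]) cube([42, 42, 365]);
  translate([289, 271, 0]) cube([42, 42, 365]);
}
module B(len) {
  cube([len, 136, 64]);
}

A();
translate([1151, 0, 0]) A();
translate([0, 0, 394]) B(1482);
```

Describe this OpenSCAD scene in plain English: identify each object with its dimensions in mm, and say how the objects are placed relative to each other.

A is a four-legged stool. The seat is 331×313 mm, 29 mm thick, top at z = 394 mm. It stands on four square legs, each 42×42 mm in cross-section, from z = 0 to the seat underside, each flush with a corner of the seat.

B is a rectangular beam 1482 mm long (x), 136 mm deep (y), 64 mm thick (z).

The beam spans the tops of two stools placed 820 mm apart, resting at z = 394 mm.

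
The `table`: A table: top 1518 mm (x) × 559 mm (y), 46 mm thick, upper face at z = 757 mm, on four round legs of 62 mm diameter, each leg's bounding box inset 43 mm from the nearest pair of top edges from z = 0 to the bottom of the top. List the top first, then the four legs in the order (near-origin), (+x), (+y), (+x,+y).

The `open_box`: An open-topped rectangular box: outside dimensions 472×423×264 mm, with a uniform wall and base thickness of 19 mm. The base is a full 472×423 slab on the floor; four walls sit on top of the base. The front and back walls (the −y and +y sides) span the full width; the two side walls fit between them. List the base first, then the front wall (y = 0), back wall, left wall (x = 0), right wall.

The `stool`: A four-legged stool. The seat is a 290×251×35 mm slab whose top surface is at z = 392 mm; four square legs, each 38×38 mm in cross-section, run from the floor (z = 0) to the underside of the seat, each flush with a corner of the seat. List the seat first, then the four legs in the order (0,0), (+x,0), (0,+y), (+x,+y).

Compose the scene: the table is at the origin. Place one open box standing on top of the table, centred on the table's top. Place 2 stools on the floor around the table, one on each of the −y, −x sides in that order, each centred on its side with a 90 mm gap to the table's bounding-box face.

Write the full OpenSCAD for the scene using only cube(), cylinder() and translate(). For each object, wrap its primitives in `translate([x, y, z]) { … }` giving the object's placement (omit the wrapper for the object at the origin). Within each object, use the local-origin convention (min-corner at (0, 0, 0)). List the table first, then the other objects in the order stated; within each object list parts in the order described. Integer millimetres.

translate([0, 0, 711]) cube([1518, 559, 46]);
translate([74, 74, 0]) cylinder(h = 711, r = 31);
translate([1444, 74, 0]) cylinder(h = 711, r = 31);
translate([74, 485, 0]) cylinder(h = 711, r = 31);
translate([1444, 485, 0]) cylinder(h = 711, r = 31);
translate([523, 68, 757]) {
  cube([472, 423, 19]);
  translate([0, 0, 19]) cube([472, 19, 245]);
  translate([0, 404, 19]) cube([472, 19, 245]);
  translate([0, 19, 19]) cube([19, 385, 245]);
  translate([453, 19, 19]) cube([19, 385, 245]);
}
translate([614, -341, 0]) {
  translate([0, 0, 357]) cube([290, 251, 35]);
  cube([38, 38, 357]);
  translate([252, 0, 0]) cube([38, 38, 357]);
  translate([0, 213, 0]) cube([38, 38, 357]);
  translate([252, 213, 0]) cube([38, 38, 357]);
}
translate([-380, 154, 0]) {
  translate([0, 0, 357]) cube([290, 251, 35]);
  cube([38, 38, 357]);
  translate([252, 0, 0]) cube([38, 38, 357]);
  translate([0, 213, 0]) cube([38, 38, 357]);
  translate([252, 213, 0]) cube([38, 38, 357]);
}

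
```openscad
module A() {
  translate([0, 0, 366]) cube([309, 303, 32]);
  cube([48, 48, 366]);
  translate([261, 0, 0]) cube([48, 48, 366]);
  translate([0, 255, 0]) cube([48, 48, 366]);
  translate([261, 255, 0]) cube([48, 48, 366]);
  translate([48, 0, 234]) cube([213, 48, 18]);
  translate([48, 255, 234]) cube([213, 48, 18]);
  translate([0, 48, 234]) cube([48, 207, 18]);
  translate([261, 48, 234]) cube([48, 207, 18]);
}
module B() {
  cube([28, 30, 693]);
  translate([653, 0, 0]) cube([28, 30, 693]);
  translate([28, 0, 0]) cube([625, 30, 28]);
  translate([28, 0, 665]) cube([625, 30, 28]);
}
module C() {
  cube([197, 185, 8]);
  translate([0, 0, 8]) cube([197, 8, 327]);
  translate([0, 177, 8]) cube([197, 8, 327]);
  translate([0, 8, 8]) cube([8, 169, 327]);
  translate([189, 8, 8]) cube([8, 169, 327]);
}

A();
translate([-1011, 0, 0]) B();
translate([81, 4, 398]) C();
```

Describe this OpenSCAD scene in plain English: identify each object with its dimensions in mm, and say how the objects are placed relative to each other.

A is a four-legged stool. The seat is 309×303 mm, 32 mm thick, top at z = 398 mm. It stands on four square legs, each 48×48 mm in cross-section, from z = 0 to the seat underside, each flush with a corner of the seat. Four stretchers, 48 mm wide and 18 mm tall, connect adjacent legs with their undersides at z = 234 mm, each running between the inner faces of the legs it joins and aligned with the legs' outer faces on the other axis.

B is a picture frame with a 625×637 mm rectangular opening (x by z) and a uniform 28 mm border on every side. Frame depth is 30 mm along y. It is built from two vertical stiles running the full outside height and two horizontal rails spanning the gap between the stiles.

C is an open storage box with external size 197×185×335 mm and wall thickness 8 mm (the base is also 8 mm thick). The base covers the whole footprint; the four walls stand on the base, with the y-facing walls full-width and the x-facing walls fitting between their inner faces.

The picture frame is on the floor beside the stool on its −x side. The open box is on top of the stool.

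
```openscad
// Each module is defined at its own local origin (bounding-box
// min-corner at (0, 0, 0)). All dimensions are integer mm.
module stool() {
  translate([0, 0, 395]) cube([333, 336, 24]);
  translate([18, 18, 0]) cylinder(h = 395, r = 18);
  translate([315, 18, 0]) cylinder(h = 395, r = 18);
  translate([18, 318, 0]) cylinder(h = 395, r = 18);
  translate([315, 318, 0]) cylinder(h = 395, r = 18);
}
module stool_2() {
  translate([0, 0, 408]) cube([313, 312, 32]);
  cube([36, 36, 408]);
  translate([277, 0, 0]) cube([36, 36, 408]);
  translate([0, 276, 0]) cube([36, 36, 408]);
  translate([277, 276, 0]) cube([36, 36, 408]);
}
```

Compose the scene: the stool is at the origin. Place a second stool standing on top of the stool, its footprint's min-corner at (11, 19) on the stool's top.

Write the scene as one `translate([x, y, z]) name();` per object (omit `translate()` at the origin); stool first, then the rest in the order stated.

stool();
translate([11, 19, 419]) stool_2();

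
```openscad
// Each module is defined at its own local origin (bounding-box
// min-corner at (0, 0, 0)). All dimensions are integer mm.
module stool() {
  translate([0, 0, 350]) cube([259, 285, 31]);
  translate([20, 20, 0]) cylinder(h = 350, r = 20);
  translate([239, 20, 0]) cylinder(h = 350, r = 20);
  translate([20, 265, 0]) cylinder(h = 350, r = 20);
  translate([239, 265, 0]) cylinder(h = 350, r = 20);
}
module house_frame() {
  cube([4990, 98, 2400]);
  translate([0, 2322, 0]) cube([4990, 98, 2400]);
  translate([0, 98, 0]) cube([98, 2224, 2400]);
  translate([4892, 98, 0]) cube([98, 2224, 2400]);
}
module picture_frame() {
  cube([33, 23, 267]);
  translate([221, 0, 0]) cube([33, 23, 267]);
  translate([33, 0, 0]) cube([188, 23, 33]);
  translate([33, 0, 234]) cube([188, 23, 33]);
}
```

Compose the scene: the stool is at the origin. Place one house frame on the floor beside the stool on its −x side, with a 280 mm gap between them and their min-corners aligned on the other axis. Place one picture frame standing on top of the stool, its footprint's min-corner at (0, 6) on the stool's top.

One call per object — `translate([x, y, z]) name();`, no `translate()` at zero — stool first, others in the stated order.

stool();
translate([-5270, 0, 0]) house_frame();
translate([0, 6, 381]) picture_frame();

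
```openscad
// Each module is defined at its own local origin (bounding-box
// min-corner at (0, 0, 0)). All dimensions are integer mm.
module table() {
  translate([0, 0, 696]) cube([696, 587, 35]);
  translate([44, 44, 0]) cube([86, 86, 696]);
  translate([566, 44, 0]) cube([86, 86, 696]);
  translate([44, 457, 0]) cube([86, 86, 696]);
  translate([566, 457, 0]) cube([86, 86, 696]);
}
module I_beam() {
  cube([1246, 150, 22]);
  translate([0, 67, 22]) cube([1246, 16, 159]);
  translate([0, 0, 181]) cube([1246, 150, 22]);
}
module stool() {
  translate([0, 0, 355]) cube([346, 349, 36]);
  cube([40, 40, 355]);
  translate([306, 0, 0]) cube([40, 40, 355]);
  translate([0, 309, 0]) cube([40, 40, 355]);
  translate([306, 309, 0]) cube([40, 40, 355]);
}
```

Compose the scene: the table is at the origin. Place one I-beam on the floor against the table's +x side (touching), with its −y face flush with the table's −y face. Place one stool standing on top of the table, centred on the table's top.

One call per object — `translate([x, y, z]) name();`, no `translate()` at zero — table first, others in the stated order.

table();
translate([696, 0, 0]) I_beam();
translate([175, 119, 731]) stool();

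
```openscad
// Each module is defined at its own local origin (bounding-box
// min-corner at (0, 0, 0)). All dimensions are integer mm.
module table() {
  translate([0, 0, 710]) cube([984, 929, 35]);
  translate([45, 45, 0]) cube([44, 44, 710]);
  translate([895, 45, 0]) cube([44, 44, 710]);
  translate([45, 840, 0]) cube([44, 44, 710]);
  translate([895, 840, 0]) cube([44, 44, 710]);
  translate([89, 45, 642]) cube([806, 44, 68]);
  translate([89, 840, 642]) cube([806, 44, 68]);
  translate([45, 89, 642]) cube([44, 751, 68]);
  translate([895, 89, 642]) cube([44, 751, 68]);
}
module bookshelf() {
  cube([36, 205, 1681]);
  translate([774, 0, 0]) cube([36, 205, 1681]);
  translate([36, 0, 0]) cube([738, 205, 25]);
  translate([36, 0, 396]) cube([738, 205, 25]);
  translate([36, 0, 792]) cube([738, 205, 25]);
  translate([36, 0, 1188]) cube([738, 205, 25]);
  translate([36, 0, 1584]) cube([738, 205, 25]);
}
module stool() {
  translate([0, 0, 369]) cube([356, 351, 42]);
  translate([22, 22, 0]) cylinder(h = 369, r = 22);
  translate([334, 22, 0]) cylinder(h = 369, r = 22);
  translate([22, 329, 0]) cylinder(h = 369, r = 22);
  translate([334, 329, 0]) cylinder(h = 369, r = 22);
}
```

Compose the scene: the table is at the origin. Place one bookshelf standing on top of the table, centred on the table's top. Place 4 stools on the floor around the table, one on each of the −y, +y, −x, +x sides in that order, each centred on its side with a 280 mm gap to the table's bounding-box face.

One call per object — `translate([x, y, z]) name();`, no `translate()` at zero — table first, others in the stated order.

table();
translate([87, 362, 745]) bookshelf();
translate([314, -631, 0]) stool();
translate([314, 1209, 0]) stool();
translate([-636, 289, 0]) stool();
translate([1264, 289, 0]) stool();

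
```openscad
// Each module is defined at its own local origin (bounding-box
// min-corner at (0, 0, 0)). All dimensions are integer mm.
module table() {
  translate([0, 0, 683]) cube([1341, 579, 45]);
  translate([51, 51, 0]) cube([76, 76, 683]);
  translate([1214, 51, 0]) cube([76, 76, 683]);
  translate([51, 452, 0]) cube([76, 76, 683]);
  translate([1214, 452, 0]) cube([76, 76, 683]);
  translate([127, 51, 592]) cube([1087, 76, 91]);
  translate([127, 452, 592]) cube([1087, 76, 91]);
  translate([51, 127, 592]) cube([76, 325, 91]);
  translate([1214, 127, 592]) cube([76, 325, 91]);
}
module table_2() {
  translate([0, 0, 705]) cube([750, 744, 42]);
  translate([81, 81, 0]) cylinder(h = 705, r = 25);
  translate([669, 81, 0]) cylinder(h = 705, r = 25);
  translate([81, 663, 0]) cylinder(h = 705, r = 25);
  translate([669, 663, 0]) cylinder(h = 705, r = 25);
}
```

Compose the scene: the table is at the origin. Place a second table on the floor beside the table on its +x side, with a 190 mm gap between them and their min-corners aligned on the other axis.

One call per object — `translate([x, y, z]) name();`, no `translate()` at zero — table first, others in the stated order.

table();
translate([1531, 0, 0]) table_2();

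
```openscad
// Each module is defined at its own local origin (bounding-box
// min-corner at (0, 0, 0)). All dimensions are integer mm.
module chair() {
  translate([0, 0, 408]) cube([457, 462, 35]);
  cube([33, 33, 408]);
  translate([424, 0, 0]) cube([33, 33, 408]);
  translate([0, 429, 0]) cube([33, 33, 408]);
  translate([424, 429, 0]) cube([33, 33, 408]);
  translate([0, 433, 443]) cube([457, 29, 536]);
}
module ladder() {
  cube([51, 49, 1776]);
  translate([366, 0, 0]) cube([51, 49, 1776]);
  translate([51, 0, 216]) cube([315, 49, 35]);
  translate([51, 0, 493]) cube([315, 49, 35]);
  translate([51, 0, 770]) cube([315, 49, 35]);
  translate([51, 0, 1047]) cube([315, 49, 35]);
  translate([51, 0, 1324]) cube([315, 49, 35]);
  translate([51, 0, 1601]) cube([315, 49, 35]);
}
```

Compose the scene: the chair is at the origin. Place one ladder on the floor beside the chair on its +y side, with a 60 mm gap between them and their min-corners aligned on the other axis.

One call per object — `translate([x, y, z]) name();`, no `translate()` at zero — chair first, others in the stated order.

chair();
translate([0, 522, 0]) ladder();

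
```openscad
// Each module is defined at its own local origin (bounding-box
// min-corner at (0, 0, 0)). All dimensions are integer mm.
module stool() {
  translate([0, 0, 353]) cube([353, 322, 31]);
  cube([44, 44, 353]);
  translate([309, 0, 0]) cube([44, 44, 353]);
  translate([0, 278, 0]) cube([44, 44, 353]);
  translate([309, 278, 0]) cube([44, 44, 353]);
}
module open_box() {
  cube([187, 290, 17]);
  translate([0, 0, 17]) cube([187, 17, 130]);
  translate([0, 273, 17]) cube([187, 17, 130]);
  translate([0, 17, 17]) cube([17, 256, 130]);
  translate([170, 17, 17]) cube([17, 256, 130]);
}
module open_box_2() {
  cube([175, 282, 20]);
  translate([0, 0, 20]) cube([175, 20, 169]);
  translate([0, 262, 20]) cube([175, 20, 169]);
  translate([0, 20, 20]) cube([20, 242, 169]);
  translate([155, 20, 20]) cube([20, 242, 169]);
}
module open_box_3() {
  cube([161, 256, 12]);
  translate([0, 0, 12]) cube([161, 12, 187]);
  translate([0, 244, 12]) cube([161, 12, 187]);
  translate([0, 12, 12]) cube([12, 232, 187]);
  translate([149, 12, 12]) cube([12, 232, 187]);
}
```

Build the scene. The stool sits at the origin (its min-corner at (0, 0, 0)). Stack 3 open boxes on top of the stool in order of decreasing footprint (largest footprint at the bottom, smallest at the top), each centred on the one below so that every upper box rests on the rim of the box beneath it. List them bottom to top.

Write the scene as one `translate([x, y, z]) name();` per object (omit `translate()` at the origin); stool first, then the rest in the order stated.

stool();
translate([83, 16, 384]) open_box();
translate([89, 20, 531]) open_box_2();
translate([96, 33, 720]) open_box_3();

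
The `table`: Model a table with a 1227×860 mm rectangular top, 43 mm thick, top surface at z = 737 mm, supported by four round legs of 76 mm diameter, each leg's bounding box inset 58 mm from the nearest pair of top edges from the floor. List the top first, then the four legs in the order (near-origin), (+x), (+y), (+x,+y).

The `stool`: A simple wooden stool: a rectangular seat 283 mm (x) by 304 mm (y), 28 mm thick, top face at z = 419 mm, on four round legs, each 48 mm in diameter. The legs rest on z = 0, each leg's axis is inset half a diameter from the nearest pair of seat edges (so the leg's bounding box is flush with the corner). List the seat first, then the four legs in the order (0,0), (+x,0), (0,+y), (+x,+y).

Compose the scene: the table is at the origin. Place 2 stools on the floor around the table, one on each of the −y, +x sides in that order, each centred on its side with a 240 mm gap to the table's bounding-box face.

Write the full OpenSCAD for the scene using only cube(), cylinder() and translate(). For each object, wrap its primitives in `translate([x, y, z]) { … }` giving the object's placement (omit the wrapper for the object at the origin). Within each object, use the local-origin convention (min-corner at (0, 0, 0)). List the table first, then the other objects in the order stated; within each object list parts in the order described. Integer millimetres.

translate([0, 0, 694]) cube([1227, 860, 43]);
translate([96, 96, 0]) cylinder(h = 694, r = 38);
translate([1131, 96, 0]) cylinder(h = 694, r = 38);
translate([96, 764, 0]) cylinder(h = 694, r = 38);
translate([1131, 764, 0]) cylinder(h = 694, r = 38);
translate([472, -544, 0]) {
  translate([0, 0, 391]) cube([283, 304, 28]);
  translate([24, 24, 0]) cylinder(h = 391, r = 24);
  translate([259, 24, 0]) cylinder(h = 391, r = 24);
  translate([24, 280, 0]) cylinder(h = 391, r = 24);
  translate([259, 280, 0]) cylinder(h = 391, r = 24);
}
translate([1467, 278, 0]) {
  translate([0, 0, 391]) cube([283, 304, 28]);
  translate([24, 24, 0]) cylinder(h = 391, r = 24);
  translate([259, 24, 0]) cylinder(h = 391, r = 24);
  translate([24, 280, 0]) cylinder(h = 391, r = 24);
  translate([259, 280, 0]) cylinder(h = 391, r = 24);
}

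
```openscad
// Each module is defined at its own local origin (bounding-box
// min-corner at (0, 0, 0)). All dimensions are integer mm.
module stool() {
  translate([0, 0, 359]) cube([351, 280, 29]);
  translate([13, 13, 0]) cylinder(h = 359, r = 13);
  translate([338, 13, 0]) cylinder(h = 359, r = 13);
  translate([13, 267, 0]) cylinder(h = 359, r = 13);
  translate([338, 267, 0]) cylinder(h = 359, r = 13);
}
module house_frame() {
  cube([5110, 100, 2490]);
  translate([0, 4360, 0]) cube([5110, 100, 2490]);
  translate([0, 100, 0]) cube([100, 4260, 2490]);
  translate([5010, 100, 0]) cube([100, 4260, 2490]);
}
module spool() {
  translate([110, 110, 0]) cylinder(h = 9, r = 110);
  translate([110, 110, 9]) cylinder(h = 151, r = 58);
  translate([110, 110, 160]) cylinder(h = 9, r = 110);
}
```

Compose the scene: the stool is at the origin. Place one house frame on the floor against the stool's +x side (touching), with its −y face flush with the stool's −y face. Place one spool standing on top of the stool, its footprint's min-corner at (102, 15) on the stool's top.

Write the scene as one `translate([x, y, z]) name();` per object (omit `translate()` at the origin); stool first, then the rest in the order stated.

stool();
translate([351, 0, 0]) house_frame();
translate([102, 15, 388]) spool();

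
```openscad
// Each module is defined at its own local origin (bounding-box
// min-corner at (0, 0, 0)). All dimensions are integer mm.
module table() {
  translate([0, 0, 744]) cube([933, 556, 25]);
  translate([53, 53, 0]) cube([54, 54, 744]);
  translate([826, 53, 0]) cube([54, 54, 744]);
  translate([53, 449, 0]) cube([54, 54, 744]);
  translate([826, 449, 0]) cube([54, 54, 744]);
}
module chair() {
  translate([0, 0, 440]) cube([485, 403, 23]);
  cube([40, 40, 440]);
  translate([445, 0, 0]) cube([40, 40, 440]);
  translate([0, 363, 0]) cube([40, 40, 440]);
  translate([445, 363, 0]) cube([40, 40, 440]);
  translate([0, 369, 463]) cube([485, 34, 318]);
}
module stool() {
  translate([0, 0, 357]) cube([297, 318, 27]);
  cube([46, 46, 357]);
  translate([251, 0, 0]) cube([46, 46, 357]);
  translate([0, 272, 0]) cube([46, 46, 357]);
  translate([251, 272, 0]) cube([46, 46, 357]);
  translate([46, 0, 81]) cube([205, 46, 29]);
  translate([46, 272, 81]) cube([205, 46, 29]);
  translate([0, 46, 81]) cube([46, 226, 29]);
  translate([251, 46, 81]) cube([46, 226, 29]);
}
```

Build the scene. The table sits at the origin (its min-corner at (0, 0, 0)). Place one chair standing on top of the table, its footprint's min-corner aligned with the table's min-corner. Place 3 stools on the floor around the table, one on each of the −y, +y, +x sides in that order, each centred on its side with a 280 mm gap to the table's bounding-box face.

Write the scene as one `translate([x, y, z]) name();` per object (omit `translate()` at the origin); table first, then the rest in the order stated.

table();
translate([0, 0, 769]) chair();
translate([318, -598, 0]) stool();
translate([318, 836, 0]) stool();
translate([1213, 119, 0]) stool();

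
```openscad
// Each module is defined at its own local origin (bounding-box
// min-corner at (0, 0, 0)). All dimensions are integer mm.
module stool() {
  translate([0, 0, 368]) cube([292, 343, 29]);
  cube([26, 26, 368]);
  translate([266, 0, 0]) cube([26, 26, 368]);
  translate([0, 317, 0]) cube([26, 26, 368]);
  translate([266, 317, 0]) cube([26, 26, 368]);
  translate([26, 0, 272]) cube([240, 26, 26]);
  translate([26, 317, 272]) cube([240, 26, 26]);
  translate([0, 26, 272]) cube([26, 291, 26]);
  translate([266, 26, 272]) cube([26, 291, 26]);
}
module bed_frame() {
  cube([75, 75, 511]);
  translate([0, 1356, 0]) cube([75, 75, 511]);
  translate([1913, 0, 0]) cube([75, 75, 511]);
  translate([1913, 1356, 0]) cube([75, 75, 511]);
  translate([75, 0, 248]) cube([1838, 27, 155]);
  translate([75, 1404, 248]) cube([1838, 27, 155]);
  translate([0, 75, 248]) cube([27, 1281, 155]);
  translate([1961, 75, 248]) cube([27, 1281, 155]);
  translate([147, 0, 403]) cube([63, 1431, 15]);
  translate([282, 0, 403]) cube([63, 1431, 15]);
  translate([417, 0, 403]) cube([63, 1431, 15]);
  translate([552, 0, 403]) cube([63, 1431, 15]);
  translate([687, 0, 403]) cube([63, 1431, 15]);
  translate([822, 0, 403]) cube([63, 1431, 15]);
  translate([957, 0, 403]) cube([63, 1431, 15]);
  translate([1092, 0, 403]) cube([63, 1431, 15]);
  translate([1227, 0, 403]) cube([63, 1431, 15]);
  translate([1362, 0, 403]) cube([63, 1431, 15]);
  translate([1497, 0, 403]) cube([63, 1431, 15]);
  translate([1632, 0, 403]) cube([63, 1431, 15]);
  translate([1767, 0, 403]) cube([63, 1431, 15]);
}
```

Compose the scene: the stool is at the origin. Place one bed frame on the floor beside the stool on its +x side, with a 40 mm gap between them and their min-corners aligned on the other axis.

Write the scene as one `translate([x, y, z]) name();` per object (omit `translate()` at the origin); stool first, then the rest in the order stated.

stool();
translate([332, 0, 0]) bed_frame();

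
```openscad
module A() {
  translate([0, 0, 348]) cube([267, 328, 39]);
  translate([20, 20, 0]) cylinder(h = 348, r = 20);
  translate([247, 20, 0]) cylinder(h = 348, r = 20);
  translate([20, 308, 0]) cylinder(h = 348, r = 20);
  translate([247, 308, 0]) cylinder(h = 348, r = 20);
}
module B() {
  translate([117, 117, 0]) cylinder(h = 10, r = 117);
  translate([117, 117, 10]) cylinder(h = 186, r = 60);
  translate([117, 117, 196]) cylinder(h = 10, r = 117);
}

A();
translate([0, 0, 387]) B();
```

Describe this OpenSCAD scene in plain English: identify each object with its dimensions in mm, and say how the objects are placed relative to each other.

A is a four-legged stool. The seat is 267×328 mm, 39 mm thick, top at z = 387 mm. It stands on four round legs, each 40 mm in diameter, from z = 0 to the seat underside, each leg's axis is inset half a diameter from the nearest pair of seat edges (so the leg's bounding box is flush with the corner).

B is a spool: two coaxial disc flanges of radius 117 mm and thickness 10 mm, joined by a core cylinder of radius 60 mm and height 186 mm. The lower flange rests on z = 0 and the three cylinders share a vertical axis.

The spool is on top of the stool.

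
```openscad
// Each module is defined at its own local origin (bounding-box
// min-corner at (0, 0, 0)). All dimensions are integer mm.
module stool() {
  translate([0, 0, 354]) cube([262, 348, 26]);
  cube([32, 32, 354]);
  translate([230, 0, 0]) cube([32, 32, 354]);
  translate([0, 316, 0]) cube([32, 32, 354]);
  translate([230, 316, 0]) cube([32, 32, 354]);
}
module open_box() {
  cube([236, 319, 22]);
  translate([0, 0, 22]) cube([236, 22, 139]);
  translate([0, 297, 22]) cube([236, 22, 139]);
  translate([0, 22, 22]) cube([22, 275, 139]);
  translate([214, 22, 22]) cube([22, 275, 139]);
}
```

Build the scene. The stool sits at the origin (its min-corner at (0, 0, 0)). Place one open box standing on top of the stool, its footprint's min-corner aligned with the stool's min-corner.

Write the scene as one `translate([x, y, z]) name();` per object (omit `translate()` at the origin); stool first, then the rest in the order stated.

stool();
translate([0, 0, 380]) open_box();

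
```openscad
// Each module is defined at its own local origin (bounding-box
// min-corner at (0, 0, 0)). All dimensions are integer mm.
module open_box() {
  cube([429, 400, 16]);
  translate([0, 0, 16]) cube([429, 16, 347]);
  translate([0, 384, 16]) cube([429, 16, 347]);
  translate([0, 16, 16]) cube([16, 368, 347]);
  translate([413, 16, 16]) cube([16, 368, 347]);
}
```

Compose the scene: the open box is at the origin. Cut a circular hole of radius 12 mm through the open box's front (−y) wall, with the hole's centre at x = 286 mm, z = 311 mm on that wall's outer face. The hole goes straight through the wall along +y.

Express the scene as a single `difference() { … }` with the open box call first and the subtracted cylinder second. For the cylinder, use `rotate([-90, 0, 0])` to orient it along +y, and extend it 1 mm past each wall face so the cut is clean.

difference() {
  open_box();
  translate([286, -1, 311]) rotate([-90, 0, 0]) cylinder(h = 18, r = 12);
}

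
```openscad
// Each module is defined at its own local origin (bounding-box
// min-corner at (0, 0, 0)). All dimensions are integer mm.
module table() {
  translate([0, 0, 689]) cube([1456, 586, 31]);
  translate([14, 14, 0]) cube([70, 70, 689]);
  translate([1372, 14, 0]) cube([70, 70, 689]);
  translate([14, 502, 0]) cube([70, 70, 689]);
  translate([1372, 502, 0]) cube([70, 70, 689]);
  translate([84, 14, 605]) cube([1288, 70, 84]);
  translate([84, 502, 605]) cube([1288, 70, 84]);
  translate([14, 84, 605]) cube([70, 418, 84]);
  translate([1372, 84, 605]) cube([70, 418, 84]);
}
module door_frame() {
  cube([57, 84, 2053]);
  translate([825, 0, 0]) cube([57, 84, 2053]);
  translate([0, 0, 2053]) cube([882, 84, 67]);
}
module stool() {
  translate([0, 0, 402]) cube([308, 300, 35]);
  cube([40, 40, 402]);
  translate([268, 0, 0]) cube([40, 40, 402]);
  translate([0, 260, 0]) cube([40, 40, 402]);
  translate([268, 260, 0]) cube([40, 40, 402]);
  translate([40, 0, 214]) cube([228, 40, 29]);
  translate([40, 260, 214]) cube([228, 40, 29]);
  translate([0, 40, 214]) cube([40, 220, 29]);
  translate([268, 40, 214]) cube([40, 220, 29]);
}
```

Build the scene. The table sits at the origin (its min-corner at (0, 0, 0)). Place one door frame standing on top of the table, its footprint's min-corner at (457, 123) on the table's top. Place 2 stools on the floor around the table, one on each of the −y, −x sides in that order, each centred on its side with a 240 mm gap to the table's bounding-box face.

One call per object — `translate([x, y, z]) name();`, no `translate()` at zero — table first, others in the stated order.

table();
translate([457, 123, 720]) door_frame();
translate([574, -540, 0]) stool();
translate([-548, 143, 0]) stool();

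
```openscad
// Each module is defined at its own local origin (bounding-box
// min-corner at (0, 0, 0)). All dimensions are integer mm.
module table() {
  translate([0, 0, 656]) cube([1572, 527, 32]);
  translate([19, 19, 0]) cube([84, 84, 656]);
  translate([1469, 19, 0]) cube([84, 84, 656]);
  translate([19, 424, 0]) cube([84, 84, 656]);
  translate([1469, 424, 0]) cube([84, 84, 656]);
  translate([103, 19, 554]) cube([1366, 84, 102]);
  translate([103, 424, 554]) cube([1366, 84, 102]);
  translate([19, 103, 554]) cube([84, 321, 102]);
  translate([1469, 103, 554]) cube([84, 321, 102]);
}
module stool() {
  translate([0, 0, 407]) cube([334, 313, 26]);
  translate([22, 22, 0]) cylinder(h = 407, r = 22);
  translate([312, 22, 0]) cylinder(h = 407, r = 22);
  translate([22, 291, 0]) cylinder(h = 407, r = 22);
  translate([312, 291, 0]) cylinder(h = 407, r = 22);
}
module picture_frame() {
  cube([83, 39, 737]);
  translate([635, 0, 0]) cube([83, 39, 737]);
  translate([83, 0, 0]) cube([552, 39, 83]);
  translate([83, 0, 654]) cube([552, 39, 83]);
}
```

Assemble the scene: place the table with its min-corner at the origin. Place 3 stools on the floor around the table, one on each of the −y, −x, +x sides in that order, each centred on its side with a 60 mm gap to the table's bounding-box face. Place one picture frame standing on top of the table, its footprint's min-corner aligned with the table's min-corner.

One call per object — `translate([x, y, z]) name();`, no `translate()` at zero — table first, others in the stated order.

table();
translate([619, -373, 0]) stool();
translate([-394, 107, 0]) stool();
translate([1632, 107, 0]) stool();
translate([0, 0, 688]) picture_frame();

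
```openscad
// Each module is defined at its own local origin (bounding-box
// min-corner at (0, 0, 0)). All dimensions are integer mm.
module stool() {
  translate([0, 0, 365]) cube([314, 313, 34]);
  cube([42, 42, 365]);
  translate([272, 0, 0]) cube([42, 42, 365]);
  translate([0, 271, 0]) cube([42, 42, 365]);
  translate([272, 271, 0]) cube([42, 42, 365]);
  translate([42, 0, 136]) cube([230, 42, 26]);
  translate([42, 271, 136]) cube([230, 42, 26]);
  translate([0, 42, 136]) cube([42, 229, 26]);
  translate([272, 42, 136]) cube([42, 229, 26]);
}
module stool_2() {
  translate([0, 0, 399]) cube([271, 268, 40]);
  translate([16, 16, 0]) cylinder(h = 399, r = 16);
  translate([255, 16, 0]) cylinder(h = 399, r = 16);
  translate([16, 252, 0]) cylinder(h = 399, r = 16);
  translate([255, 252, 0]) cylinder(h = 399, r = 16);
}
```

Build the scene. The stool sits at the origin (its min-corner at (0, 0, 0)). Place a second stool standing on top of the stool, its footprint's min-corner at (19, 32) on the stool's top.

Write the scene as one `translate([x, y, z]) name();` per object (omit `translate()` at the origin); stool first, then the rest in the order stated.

stool();
translate([19, 32, 399]) stool_2();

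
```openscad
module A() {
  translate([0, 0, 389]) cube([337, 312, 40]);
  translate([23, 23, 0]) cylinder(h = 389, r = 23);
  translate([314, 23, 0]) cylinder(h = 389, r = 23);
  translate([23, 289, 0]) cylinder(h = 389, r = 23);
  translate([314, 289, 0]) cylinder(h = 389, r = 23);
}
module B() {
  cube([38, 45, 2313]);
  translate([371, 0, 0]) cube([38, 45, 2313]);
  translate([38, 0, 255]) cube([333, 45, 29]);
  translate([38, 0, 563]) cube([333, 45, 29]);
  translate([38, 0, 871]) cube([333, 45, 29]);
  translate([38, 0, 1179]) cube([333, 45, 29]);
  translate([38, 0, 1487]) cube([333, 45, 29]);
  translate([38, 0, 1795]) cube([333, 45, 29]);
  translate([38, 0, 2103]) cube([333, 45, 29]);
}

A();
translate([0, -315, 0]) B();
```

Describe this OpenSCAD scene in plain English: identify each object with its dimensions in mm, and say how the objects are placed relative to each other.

A is a simple wooden stool: a rectangular seat 337 mm (x) by 312 mm (y), 40 mm thick, top face at z = 429 mm, on four round legs, each 46 mm in diameter. The legs rest on z = 0, each leg's axis is inset half a diameter from the nearest pair of seat edges (so the leg's bounding box is flush with the corner).

B is a wooden ladder with two side rails of 38×45 mm section and 2313 mm height, set 409 mm apart overall. Between them run 7 rectangular rungs (45 mm deep, 29 mm thick), front faces flush with the rails' −y face. The bottom of the first rung is 255 mm above the floor and each subsequent rung is 308 mm higher than the one below.

The ladder is on the floor beside the stool on its −y side.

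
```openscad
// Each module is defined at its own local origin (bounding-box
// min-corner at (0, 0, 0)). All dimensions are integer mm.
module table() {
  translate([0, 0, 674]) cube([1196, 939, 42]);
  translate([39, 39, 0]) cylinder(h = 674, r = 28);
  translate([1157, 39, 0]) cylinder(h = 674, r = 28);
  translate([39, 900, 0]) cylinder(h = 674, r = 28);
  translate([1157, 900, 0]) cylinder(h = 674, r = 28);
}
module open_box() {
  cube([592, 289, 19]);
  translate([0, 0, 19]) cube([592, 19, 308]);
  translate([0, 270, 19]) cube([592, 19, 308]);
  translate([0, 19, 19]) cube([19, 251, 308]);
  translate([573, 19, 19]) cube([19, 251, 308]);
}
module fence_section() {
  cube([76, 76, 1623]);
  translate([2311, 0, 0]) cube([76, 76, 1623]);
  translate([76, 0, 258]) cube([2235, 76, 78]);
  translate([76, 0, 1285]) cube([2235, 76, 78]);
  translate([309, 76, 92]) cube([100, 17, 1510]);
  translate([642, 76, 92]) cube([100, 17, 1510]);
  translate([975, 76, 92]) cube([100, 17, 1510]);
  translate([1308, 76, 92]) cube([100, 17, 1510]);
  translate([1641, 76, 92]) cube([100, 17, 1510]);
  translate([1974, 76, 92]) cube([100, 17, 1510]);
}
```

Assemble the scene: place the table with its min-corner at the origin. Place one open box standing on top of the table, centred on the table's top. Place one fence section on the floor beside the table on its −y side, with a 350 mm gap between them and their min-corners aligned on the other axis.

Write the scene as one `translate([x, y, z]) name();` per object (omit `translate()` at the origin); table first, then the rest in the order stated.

table();
translate([302, 325, 716]) open_box();
translate([0, -443, 0]) fence_section();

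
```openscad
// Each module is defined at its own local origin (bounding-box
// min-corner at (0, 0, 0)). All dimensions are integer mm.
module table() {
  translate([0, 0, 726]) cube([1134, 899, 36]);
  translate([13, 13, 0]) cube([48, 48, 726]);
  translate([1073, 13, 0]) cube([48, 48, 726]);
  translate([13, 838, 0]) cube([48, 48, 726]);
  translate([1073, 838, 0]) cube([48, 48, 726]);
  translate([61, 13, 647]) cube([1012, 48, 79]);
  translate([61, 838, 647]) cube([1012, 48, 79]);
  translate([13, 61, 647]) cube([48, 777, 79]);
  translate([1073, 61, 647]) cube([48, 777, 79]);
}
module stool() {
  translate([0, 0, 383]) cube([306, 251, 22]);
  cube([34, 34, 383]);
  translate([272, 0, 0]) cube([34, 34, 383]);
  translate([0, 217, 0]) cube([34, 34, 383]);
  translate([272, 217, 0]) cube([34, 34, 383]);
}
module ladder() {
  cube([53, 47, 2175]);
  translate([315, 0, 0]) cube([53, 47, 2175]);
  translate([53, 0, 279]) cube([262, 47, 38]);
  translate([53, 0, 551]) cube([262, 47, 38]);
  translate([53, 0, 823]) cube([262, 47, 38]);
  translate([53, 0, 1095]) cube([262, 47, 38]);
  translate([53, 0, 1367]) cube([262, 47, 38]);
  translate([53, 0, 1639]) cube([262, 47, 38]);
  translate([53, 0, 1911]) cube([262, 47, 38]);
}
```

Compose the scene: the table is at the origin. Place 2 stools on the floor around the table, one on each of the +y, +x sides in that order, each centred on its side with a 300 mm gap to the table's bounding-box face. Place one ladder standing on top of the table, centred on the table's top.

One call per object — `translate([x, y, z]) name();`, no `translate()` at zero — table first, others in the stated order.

table();
translate([414, 1199, 0]) stool();
translate([1434, 324, 0]) stool();
translate([383, 426, 762]) ladder();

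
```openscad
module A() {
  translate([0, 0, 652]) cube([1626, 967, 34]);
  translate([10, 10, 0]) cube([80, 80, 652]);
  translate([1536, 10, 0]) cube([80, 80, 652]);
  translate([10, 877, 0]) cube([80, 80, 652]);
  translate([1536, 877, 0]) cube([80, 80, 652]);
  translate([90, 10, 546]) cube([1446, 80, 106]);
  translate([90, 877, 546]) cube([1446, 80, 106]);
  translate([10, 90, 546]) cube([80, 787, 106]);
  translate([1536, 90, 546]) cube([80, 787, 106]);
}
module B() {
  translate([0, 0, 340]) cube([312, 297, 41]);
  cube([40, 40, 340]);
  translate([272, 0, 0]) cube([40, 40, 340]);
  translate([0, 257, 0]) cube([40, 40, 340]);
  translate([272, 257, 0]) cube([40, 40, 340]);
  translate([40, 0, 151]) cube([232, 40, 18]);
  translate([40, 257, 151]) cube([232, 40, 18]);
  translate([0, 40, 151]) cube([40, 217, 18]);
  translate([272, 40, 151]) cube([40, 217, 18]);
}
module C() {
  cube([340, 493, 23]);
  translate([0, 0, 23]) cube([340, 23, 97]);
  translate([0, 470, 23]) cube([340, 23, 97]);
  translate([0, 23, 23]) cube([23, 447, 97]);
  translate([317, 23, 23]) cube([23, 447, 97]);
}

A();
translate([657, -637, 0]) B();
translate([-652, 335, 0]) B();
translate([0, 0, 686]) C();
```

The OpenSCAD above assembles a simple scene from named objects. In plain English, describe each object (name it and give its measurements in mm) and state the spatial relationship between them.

A is a rectangular dining table. The top is 1626×967×34 mm with its upper surface at z = 686 mm. It stands on four 80×80 mm square legs, each inset 10 mm from the nearest pair of top edges, running from the floor to the underside of the top. Four apron rails, 80 mm thick and 106 mm tall, run between adjacent legs with their top edges flush with the underside of the top and their outer faces flush with the legs' outer faces.

B is a four-legged stool. The seat is 312×297 mm, 41 mm thick, top at z = 381 mm. It stands on four square legs, each 40×40 mm in cross-section, from z = 0 to the seat underside, each flush with a corner of the seat. Four stretchers, 40 mm wide and 18 mm tall, connect adjacent legs with their undersides at z = 151 mm, each running between the inner faces of the legs it joins and aligned with the legs' outer faces on the other axis.

C is an open storage box with external size 340×493×120 mm and wall thickness 23 mm (the base is also 23 mm thick). The base covers the whole footprint; the four walls stand on the base, with the y-facing walls full-width and the x-facing walls fitting between their inner faces.

Two stools sit around the table at the −y, −x sides. The open box is on top of the table.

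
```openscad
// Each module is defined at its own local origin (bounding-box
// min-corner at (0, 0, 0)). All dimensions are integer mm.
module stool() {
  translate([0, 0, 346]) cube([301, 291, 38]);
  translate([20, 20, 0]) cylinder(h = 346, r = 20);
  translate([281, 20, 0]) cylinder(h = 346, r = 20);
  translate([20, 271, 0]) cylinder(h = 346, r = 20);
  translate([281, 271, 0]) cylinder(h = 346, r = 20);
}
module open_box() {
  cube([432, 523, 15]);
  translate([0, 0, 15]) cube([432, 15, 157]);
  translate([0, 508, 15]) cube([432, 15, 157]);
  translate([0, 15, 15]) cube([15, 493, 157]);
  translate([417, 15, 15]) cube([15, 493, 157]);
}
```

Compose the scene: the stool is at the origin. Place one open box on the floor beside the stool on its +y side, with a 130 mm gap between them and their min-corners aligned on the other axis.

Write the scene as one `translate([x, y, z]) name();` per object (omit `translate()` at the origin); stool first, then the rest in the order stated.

stool();
translate([0, 421, 0]) open_box();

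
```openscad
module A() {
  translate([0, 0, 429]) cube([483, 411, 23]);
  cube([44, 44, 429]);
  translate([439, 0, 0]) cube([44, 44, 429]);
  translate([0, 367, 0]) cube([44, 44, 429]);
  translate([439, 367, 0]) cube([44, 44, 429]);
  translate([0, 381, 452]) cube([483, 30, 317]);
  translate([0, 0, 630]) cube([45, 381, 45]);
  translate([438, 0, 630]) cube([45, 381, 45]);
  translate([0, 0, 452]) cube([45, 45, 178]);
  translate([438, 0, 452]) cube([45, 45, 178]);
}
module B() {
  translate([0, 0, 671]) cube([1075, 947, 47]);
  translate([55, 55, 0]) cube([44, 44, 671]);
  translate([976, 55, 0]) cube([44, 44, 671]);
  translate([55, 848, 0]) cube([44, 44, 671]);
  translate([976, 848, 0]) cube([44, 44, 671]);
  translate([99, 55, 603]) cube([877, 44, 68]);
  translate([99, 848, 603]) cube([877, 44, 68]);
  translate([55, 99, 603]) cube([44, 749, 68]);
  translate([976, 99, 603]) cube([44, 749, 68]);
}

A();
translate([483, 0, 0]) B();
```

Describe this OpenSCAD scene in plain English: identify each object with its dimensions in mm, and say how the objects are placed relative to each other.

A is a chair: 483×411 mm seat, 23 mm thick, top at z = 452 mm, on four 44 mm square corner legs flush with the seat edges. A 30 mm thick backrest slab spans the full seat width, extending 317 mm above the seat top, its back face flush with the seat's +y edge. Two armrests of 45×45 mm section run along each side from the seat's front edge to the front of the backrest, top faces 223 mm above the seat top and outer faces flush with the seat's x-edges; a 45×45 mm post under the front of each armrest stands on the seat at the front corner.

B is a table with a 1075×947 mm rectangular top, 47 mm thick, top surface at z = 718 mm, supported by four 44×44 mm square legs, each inset 55 mm from the nearest pair of top edges, running from the floor. Four apron rails, 44 mm thick and 68 mm tall, run between adjacent legs with their top edges flush with the underside of the top and their outer faces flush with the legs' outer faces.

The table is against the chair's +x side, with their −y faces flush.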